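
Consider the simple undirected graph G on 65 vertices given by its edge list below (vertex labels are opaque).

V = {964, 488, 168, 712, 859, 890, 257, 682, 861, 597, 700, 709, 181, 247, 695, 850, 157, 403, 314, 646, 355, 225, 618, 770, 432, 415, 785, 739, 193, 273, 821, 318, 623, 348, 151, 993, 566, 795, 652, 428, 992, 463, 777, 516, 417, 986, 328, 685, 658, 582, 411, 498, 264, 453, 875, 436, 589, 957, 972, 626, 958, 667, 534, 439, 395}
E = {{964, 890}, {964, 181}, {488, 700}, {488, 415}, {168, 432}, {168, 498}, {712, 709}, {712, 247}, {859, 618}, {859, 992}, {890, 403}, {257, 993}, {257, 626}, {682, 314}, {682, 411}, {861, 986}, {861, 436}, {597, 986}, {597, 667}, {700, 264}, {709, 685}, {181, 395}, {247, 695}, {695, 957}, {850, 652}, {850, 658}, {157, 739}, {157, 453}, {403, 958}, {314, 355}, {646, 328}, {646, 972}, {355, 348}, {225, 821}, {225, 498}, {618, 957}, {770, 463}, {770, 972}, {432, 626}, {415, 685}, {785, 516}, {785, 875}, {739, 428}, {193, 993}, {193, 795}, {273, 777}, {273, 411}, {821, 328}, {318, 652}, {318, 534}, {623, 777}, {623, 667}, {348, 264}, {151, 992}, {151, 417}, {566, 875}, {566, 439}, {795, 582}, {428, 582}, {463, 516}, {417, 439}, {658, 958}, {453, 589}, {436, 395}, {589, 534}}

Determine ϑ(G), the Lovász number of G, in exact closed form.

N(618) = {859, 957}, |N(618)| = 2.
Vertex 355 has 2 neighbors: 314, 348.
Vertex 964 has 2 neighbors: 890, 181.
deg(992) = 2; N(992) = {859, 151}.
G on 65 vertices is 2-regular; the odd cycle C_{65}.
A has 33 distinct eigenvalues ≈ [2.0, 1.99066, 1.96274, 1.91649, 1.85235, 1.77091, 1.67294, 1.55935, 1.4312, 1.28968, 1.13613, 0.97197, 0.79873, 0.61803, 0.43157, 0.24107, 0.04833, -0.14487, -0.33671, -0.52541, -0.70921, -0.88638, -1.05528, -1.21433, -1.36203, -1.49702, -1.61803, -1.72394, -1.81375, -1.88662, -1.94188, -1.97901, -1.99766].
λ_max=2, λ_min=-2*cos(pi/65); ϑ = −65·λ_min/(λ_max−λ_min) = 65*cos(pi/65)/(cos(pi/65) + 1).
= 32.481013… (decimal).
Lovász sandwich 32 ≤ 65*cos(pi/65)/(cos(pi/65) + 1) ≤ 33: both strict.

65*cos(pi/65)/(cos(pi/65) + 1)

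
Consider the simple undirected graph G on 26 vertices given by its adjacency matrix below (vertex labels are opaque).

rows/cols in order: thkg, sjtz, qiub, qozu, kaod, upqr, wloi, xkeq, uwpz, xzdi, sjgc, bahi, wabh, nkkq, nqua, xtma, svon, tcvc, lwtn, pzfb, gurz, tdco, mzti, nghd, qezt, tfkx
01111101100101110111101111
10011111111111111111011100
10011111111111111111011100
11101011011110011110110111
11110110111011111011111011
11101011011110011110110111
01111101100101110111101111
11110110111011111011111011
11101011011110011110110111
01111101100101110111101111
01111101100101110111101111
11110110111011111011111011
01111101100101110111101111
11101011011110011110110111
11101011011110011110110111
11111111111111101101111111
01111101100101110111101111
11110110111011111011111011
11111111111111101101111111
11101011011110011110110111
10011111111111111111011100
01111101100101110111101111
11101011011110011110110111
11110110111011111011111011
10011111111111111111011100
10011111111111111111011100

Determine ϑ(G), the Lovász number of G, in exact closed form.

7

deg(kaod) = 21; N(kaod) = {thkg, sjtz, qiub, qozu, upqr, wloi, uwpz, xzdi, sjgc, wabh, nkkq, nqua, xtma, svon, lwtn, pzfb, gurz, tdco, mzti, qezt, tfkx}.
Vertex nkkq has 19 neighbors: thkg, sjtz, qiub, kaod, wloi, xkeq, xzdi, sjgc, bahi, wabh, xtma, svon, tcvc, lwtn, gurz, tdco, nghd, qezt, tfkx.
N(xtma) = {thkg, sjtz, qiub, qozu, kaod, upqr, wloi, xkeq, uwpz, xzdi, sjgc, bahi, wabh, nkkq, nqua, svon, tcvc, pzfb, gurz, tdco, mzti, nghd, qezt, tfkx}, |N(xtma)| = 24.
Vertex qiub has 21 neighbors: thkg, qozu, kaod, upqr, wloi, xkeq, uwpz, xzdi, sjgc, bahi, wabh, nkkq, nqua, xtma, svon, tcvc, lwtn, pzfb, tdco, mzti, nghd.
K_{7,7,5,5,2} (perfect); ϑ(G) = α(G) = max{7,7,5,5,2} = 7.
≈ 7.00000000 (to 8 d.p.).
Sandwich: α(G)=7 ≤ ϑ(G)=7 ≤ χ(Ḡ)=7 (collapsed).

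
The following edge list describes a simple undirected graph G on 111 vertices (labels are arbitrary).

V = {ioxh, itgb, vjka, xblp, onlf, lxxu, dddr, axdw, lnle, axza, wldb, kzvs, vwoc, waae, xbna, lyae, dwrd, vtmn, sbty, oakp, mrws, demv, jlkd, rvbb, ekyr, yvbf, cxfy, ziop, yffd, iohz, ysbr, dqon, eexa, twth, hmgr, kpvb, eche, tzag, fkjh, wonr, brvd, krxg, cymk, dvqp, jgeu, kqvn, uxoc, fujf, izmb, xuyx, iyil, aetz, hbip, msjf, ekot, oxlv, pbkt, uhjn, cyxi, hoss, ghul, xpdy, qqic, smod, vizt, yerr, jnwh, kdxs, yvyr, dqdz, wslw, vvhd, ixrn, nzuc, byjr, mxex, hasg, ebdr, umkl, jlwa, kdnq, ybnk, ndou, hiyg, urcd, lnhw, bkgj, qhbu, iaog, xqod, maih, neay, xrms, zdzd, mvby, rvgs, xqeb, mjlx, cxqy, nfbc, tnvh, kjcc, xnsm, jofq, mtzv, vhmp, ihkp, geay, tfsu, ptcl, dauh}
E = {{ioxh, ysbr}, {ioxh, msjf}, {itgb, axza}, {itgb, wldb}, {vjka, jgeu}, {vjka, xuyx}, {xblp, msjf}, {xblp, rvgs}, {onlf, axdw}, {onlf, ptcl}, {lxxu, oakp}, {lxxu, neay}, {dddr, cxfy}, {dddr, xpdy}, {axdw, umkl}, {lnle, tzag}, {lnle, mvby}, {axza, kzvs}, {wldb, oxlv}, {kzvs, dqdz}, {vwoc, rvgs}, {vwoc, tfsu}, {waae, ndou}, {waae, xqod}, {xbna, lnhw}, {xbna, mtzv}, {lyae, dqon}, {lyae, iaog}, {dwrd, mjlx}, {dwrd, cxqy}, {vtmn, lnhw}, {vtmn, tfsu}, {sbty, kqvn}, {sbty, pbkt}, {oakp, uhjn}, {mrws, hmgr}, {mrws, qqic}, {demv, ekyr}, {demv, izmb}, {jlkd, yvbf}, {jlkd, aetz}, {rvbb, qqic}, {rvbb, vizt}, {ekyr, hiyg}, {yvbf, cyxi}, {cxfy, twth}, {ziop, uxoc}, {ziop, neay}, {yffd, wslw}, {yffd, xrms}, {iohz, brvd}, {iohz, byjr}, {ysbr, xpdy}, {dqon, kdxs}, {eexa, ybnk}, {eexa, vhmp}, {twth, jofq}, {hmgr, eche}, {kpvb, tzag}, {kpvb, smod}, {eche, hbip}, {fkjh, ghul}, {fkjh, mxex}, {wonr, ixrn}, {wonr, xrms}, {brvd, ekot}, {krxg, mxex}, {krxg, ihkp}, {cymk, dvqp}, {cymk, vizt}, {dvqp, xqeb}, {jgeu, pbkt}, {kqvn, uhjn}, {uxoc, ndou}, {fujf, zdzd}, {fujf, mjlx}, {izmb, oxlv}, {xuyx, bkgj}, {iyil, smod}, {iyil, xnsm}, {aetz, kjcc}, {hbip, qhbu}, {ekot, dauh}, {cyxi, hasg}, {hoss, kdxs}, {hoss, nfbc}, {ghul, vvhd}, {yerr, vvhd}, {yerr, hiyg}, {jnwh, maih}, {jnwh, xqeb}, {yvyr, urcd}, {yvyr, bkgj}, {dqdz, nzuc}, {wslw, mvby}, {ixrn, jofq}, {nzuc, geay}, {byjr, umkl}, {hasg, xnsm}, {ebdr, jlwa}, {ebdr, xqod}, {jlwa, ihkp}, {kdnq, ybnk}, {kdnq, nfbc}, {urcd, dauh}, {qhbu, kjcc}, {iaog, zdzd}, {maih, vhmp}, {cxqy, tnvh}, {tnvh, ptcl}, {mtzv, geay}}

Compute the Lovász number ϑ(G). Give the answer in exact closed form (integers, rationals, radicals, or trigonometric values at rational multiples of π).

111*cos(pi/111)/(cos(pi/111) + 1)

N(jlkd) = {yvbf, aetz}, |N(jlkd)| = 2.
Vertex aetz has 2 neighbors: jlkd, kjcc.
N(tzag) = {lnle, kpvb}, |N(tzag)| = 2.
deg(sbty) = 2; N(sbty) = {kqvn, pbkt}.
111-vertex 2-regular graph: the odd cycle C_{111}.
Distinct eigenvalues (to 3 d.p.): [2.0, 1.997, 1.987, 1.971, 1.949, 1.92, 1.886, 1.845, 1.798, 1.746, 1.688, 1.625, 1.556, 1.482, 1.404, 1.321, 1.234, 1.143, 1.049, 0.951, 0.85, 0.746, 0.64, 0.531, 0.421, 0.31, 0.198, 0.085, -0.028, -0.141, -0.254, -0.366, -0.477, -0.586, -0.693, -0.798, -0.9, -1.0, -1.096, -1.189, -1.278, -1.363, -1.444, -1.52, -1.591, -1.657, -1.718, -1.773, -1.822, -1.866, -1.904, -1.935, -1.961, -1.98, -1.993, -1.999].
Lovász (edge-transitive): ϑ = −111·(-2*cos(pi/111))/((2)−(-2*cos(pi/111))) = 111*cos(pi/111)/(cos(pi/111) + 1).
Numerically 55.48888.
Check 55 ≤ 111*cos(pi/111)/(cos(pi/111) + 1) ≤ 56: both strict.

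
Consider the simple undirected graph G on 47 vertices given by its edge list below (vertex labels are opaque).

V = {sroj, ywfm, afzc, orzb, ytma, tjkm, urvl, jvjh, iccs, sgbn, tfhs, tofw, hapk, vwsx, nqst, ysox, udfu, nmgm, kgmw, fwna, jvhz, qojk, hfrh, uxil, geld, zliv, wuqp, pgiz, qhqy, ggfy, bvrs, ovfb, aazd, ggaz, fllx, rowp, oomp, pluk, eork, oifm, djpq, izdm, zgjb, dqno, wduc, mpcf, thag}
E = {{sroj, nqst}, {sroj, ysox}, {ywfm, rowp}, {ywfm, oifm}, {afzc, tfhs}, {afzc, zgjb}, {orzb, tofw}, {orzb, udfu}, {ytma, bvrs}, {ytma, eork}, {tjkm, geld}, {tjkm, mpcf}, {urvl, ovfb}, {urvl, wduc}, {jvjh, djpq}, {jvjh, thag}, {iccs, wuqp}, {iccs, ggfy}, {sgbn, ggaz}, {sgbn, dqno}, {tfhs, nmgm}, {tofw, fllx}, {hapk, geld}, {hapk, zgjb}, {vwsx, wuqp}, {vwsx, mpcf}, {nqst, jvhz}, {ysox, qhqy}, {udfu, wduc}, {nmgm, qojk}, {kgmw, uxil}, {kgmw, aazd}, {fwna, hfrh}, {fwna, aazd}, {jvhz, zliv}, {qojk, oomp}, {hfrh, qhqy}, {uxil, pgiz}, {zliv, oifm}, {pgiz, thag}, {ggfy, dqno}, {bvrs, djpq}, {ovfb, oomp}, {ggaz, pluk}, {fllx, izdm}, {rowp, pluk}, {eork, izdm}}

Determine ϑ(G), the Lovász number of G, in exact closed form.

47*cos(pi/47)/(cos(pi/47) + 1)

Vertex qojk has 2 neighbors: nmgm, oomp.
deg(iccs) = 2; N(iccs) = {wuqp, ggfy}.
deg(vwsx) = 2; N(vwsx) = {wuqp, mpcf}.
deg(oifm) = 2; N(oifm) = {ywfm, zliv}.
2-regular, N=47; this is C_{47}, the 47-cycle.
The 24 distinct eigenvalues: [2.0, 1.9822, 1.9289, 1.8413, 1.7208, 1.5696, 1.3904, 1.1864, 0.9612, 0.7188, 0.4636, 0.2002, -0.0668, -0.3327, -0.5926, -0.8419, -1.0762, -1.2913, -1.4833, -1.6489, -1.785, -1.8893, -1.9599, -1.9955].
λ_max=2, λ_min=-2*cos(pi/47); ϑ = −47·λ_min/(λ_max−λ_min) = 47*cos(pi/47)/(cos(pi/47) + 1).
Numerically 23.47373.
23 ≤ 47*cos(pi/47)/(cos(pi/47) + 1) ≤ 24: both strict.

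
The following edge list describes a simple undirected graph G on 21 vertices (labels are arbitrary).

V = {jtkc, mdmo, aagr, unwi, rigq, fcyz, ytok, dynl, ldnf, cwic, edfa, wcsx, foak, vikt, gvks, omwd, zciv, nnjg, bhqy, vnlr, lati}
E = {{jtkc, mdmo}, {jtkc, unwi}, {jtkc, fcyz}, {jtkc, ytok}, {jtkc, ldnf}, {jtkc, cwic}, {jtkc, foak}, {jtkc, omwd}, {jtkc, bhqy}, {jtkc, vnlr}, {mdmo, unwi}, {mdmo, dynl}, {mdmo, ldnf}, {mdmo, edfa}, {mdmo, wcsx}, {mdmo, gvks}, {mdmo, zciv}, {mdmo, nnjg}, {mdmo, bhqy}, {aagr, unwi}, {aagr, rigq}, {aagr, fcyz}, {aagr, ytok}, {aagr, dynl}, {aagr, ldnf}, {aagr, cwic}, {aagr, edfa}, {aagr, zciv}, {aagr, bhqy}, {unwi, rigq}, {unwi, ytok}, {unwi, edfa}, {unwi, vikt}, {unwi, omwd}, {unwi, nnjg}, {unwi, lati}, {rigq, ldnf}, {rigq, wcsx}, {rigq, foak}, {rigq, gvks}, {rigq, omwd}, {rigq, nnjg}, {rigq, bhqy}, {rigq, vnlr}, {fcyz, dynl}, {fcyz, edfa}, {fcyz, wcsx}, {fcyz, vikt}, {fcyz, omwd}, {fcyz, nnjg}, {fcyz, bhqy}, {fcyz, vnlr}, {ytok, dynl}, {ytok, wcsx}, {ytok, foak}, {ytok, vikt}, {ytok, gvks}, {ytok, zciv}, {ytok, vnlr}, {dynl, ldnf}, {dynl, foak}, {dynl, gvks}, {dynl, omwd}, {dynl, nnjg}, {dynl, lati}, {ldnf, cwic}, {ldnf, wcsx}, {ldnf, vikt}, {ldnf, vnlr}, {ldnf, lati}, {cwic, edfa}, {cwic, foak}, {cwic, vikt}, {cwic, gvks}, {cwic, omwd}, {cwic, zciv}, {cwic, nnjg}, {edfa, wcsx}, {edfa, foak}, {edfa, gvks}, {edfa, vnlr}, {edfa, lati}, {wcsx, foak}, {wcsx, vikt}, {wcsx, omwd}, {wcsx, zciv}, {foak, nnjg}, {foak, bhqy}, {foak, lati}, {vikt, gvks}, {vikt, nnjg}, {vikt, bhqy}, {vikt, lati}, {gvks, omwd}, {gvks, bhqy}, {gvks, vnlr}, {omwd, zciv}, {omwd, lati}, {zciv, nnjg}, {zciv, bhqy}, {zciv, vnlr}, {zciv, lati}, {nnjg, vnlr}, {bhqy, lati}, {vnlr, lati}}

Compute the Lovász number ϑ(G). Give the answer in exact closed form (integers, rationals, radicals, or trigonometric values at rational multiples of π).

N(dynl) = {mdmo, aagr, fcyz, ytok, ldnf, foak, gvks, omwd, nnjg, lati}, |N(dynl)| = 10.
deg(bhqy) = 10; N(bhqy) = {jtkc, mdmo, aagr, rigq, fcyz, foak, vikt, gvks, zciv, lati}.
N(ldnf) = {jtkc, mdmo, aagr, rigq, dynl, cwic, wcsx, vikt, vnlr, lati}, |N(ldnf)| = 10.
deg(ytok) = 10; N(ytok) = {jtkc, aagr, unwi, dynl, wcsx, foak, vikt, gvks, zciv, vnlr}.
10-regular, N=21; this is K(7,2), the Kneser graph.
Distinct eigenvalues (to 4 d.p.): [10.0, 1.0, -4.0].
−21·(-4) / ((10)−(-4)) = 6 = ϑ(G).
≈ 6.000000 (to 6 d.p.).

6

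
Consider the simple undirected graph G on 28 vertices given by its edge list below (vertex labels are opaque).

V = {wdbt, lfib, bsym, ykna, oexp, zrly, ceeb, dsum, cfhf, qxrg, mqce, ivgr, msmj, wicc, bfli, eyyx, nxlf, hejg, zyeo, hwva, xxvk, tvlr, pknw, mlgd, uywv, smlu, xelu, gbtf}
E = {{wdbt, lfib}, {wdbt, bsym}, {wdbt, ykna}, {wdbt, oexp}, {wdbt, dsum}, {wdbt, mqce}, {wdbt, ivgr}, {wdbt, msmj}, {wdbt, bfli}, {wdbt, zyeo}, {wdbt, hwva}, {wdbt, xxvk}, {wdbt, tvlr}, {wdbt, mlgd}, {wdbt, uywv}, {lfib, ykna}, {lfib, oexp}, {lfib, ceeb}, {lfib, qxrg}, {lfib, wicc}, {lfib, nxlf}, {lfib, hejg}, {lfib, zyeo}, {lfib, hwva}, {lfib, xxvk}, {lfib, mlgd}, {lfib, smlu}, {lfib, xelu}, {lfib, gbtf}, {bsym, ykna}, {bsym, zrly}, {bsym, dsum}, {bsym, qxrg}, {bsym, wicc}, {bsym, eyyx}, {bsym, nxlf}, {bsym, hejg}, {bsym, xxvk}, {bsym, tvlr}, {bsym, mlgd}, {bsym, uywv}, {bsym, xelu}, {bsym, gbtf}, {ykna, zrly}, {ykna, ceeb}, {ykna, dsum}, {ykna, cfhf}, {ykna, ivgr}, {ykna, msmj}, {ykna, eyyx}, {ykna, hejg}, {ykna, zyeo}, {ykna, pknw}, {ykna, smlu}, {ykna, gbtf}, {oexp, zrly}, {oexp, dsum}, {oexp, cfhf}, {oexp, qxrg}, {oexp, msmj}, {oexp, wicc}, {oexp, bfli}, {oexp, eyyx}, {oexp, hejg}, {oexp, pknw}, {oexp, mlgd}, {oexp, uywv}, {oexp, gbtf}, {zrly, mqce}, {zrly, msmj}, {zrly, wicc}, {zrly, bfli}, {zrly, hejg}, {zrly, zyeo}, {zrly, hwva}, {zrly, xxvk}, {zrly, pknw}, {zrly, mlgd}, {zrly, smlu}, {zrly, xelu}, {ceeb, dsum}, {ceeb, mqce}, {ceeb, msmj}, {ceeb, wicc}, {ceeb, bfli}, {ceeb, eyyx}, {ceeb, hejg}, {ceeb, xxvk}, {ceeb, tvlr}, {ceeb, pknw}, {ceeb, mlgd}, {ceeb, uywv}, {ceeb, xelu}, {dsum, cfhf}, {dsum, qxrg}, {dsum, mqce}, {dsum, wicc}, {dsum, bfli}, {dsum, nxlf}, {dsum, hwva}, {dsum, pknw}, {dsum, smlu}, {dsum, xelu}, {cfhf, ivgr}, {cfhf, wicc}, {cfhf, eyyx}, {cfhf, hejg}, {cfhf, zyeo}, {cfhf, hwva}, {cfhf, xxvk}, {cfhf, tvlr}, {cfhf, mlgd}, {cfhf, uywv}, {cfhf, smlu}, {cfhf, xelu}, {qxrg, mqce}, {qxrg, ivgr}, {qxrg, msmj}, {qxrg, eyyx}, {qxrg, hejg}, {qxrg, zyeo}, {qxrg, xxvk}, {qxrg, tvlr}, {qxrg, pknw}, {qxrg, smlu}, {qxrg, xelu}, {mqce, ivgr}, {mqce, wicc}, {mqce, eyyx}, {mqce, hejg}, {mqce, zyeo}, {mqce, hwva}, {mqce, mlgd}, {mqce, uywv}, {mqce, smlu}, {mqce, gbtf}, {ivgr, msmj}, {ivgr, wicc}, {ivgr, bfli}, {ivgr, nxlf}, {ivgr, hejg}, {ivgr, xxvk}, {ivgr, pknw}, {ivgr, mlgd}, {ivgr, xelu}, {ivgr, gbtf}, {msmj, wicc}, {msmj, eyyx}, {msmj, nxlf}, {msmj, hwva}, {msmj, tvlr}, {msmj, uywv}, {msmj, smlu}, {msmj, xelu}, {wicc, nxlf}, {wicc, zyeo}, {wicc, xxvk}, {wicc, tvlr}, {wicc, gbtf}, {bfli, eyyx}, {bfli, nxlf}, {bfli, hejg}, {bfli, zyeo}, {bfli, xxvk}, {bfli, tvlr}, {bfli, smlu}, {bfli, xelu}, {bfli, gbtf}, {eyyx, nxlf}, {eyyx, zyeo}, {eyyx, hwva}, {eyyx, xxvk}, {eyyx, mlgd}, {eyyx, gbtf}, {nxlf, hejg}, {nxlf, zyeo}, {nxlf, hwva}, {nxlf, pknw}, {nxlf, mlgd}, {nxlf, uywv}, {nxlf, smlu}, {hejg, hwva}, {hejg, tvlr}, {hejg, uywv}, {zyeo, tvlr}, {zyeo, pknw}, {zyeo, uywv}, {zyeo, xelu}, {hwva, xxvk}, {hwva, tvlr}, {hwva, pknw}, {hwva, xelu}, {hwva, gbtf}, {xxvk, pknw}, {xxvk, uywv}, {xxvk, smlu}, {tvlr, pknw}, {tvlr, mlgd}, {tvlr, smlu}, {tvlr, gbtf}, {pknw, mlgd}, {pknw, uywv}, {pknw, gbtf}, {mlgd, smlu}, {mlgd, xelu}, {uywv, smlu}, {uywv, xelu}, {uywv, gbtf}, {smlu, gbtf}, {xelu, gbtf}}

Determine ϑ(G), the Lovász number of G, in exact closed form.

7

Vertex eyyx has 15 neighbors: bsym, ykna, oexp, ceeb, cfhf, qxrg, mqce, msmj, bfli, nxlf, zyeo, hwva, xxvk, mlgd, gbtf.
Vertex ykna has 15 neighbors: wdbt, lfib, bsym, zrly, ceeb, dsum, cfhf, ivgr, msmj, eyyx, hejg, zyeo, pknw, smlu, gbtf.
N(pknw) = {ykna, oexp, zrly, ceeb, dsum, qxrg, ivgr, nxlf, zyeo, hwva, xxvk, tvlr, mlgd, uywv, gbtf}, |N(pknw)| = 15.
Vertex wicc has 15 neighbors: lfib, bsym, oexp, zrly, ceeb, dsum, cfhf, mqce, ivgr, msmj, nxlf, zyeo, xxvk, tvlr, gbtf.
28-vertex 15-regular graph: Kneser K(8,2) on C(8,2)=28 vertices.
The 3 distinct eigenvalues: [15.0, 1.0, -5.0].
Lovász (edge-transitive): ϑ = −28·(-5)/((15)−(-5)) = 7.
Numerically 7.00000.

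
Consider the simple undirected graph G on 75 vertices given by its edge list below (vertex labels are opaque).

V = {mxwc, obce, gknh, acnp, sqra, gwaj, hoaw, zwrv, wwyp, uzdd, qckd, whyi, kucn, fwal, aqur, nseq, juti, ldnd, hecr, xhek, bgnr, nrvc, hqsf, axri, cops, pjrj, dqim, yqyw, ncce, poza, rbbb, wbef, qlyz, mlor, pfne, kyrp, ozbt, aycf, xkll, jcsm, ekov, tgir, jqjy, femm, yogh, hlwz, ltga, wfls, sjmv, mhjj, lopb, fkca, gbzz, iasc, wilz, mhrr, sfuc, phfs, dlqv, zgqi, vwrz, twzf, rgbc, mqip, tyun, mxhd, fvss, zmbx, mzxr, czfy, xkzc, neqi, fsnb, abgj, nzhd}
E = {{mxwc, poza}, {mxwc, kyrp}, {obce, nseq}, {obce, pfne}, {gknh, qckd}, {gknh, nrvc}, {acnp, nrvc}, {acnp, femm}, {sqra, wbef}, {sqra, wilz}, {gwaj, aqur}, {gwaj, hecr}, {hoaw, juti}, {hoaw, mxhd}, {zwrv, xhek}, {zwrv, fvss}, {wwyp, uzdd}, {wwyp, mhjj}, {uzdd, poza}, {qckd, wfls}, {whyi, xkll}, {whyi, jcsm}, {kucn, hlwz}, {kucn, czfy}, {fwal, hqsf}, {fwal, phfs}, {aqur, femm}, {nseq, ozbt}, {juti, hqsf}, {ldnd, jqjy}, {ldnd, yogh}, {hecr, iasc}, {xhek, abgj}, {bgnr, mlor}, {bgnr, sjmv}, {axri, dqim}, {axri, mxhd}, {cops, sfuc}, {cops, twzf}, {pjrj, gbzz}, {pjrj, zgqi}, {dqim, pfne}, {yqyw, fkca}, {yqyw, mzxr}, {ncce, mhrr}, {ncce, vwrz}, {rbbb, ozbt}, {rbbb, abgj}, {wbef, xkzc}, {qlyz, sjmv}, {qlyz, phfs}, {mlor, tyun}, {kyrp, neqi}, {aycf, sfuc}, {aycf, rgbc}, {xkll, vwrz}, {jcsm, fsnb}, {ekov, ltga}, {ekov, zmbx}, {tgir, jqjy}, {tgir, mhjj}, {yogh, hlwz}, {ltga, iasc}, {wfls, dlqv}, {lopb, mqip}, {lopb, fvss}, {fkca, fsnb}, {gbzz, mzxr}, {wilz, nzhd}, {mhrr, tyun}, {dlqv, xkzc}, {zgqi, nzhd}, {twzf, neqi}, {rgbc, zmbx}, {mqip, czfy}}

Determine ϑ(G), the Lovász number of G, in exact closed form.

deg(cops) = 2; N(cops) = {sfuc, twzf}.
N(pfne) = {obce, dqim}, |N(pfne)| = 2.
deg(vwrz) = 2; N(vwrz) = {ncce, xkll}.
N(zmbx) = {ekov, rgbc}, |N(zmbx)| = 2.
2-regular, N=75; a single 75-cycle (edge-transitive).
A has 38 distinct eigenvalues ≈ [2.0, 1.992986, 1.971992, 1.937166, 1.888753, 1.827091, 1.752613, 1.665842, 1.567387, 1.457937, 1.338261, 1.209198, 1.071654, 0.926592, 0.775031, 0.618034, 0.456702, 0.292166, 0.125581, -0.041885, -0.209057, -0.374763, -0.53784, -0.697144, -0.851559, -1.0, -1.141427, -1.274848, -1.399327, -1.51399, -1.618034, -1.710729, -1.791424, -1.859553, -1.914639, -1.956295, -1.984229, -1.998246].
Lovász: ϑ = −75(-2*cos(pi/75))/(2+-(-1)*2*cos(pi/75)) = 75*cos(pi/75)/(cos(pi/75) + 1).
= 37.483546… (decimal).
Check 37 ≤ 75*cos(pi/75)/(cos(pi/75) + 1) ≤ 38: both strict.

75*cos(pi/75)/(cos(pi/75) + 1)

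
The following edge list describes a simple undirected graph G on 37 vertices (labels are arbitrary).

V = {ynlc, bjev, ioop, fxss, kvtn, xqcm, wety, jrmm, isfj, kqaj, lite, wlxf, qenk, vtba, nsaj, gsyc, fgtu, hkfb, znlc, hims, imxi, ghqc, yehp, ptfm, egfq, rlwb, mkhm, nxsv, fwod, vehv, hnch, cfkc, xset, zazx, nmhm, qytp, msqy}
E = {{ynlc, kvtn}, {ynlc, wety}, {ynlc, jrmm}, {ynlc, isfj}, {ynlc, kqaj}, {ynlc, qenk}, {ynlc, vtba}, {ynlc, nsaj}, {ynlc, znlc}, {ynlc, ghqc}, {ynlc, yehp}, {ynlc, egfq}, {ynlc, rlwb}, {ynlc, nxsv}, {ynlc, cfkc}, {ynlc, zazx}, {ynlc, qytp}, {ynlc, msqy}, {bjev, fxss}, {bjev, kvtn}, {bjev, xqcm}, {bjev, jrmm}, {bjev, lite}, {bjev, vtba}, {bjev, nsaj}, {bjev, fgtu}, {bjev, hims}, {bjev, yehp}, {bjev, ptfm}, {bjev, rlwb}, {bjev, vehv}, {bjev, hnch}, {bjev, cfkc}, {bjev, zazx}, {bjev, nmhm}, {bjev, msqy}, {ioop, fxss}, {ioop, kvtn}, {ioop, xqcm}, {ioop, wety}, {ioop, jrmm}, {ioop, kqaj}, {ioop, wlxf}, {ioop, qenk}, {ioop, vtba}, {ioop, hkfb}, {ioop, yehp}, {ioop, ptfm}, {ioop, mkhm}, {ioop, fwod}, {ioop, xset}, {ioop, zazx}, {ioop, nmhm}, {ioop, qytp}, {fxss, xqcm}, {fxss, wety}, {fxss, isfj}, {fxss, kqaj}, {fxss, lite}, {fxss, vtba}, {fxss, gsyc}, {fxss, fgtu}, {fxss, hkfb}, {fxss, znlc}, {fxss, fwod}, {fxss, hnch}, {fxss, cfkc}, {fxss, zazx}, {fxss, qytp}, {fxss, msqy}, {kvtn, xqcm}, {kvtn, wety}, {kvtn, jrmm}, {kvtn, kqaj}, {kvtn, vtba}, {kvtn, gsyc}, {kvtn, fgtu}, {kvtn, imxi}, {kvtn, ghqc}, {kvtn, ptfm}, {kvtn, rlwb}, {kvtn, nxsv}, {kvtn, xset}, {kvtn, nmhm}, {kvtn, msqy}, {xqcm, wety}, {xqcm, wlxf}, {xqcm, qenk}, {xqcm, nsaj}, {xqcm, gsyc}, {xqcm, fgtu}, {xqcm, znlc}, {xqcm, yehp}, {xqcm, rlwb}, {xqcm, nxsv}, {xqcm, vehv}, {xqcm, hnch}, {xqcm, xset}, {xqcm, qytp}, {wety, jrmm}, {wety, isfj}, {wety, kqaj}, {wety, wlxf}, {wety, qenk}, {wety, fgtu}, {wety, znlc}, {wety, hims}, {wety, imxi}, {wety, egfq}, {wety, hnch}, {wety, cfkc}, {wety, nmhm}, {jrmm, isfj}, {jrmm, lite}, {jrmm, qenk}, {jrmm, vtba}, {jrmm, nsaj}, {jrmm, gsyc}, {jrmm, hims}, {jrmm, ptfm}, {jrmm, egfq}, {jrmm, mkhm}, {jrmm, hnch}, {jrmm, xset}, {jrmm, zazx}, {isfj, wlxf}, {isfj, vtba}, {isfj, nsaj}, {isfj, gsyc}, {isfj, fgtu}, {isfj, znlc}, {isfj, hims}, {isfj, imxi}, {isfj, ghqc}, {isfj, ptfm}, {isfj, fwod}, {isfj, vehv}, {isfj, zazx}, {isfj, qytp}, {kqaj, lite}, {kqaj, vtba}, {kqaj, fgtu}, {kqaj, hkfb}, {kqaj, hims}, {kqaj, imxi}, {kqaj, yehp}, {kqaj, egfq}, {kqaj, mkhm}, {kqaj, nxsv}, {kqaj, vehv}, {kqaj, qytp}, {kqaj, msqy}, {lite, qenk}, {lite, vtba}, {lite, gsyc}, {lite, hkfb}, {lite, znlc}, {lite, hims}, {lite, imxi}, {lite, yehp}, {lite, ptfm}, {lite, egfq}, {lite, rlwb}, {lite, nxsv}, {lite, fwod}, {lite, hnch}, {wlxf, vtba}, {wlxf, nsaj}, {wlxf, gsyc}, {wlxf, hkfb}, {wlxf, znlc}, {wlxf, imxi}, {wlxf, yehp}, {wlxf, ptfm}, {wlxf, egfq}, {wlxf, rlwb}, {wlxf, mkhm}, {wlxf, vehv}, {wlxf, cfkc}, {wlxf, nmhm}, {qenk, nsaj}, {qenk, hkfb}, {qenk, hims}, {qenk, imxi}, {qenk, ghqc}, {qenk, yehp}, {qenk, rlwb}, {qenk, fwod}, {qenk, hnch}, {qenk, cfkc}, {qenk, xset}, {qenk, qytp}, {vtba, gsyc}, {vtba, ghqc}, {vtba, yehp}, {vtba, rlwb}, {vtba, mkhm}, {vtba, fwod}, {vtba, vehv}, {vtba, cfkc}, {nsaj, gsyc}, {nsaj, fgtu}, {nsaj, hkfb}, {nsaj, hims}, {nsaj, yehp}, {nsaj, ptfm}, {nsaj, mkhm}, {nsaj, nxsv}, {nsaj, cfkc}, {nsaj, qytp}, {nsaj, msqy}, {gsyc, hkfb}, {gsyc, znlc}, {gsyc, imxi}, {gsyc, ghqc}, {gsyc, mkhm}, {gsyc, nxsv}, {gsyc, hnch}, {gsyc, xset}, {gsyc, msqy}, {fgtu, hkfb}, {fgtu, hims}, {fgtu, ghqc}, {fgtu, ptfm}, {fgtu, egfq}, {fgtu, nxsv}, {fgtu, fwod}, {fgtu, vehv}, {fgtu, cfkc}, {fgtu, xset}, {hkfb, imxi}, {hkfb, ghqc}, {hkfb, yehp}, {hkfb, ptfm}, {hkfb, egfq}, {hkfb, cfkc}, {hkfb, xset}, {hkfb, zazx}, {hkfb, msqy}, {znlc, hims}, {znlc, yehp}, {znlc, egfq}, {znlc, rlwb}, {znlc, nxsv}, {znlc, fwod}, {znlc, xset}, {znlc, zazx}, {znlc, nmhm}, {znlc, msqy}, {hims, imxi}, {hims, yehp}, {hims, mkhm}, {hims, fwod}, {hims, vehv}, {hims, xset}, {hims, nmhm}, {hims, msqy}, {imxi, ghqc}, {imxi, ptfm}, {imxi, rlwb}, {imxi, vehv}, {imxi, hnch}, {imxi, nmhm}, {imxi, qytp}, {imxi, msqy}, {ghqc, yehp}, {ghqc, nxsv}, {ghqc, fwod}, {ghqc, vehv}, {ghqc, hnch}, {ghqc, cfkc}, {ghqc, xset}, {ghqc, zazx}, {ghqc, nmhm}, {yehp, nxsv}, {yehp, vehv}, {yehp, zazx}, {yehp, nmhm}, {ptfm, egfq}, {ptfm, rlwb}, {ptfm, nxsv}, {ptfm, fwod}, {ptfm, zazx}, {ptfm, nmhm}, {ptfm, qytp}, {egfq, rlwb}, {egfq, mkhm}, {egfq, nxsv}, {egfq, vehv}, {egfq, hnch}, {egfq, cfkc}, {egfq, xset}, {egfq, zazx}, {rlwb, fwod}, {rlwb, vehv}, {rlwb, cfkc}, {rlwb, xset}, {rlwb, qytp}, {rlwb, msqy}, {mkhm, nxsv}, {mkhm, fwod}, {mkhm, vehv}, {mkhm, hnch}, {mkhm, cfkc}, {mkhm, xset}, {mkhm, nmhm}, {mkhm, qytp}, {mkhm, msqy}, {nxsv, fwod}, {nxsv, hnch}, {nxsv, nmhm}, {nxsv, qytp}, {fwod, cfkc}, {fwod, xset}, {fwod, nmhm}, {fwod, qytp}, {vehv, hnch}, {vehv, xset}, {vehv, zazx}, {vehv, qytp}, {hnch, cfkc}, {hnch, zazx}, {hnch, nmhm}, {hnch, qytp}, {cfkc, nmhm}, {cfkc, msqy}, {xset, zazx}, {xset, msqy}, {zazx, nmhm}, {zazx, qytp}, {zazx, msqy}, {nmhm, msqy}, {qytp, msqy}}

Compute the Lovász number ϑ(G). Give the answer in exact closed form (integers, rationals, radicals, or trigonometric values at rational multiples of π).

N(wlxf) = {ioop, xqcm, wety, isfj, vtba, nsaj, gsyc, hkfb, znlc, imxi, yehp, ptfm, egfq, rlwb, mkhm, vehv, cfkc, nmhm}, |N(wlxf)| = 18.
N(hnch) = {bjev, fxss, xqcm, wety, jrmm, lite, qenk, gsyc, imxi, ghqc, egfq, mkhm, nxsv, vehv, cfkc, zazx, nmhm, qytp}, |N(hnch)| = 18.
Vertex qenk has 18 neighbors: ynlc, ioop, xqcm, wety, jrmm, lite, nsaj, hkfb, hims, imxi, ghqc, yehp, rlwb, fwod, hnch, cfkc, xset, qytp.
deg(qytp) = 18; N(qytp) = {ynlc, ioop, fxss, xqcm, isfj, kqaj, qenk, nsaj, imxi, ptfm, rlwb, mkhm, nxsv, fwod, vehv, hnch, zazx, msqy}.
G on 37 vertices is 18-regular; Paley(37): SR with (k,λ,μ)=(18,8,9).
Distinct eigenvalues (to 5 d.p.): [18.0, 2.54138, -3.54138].
ϑ = −N·λ_min/(λ_max−λ_min) = −37·(-sqrt(37)/2 - 1/2)/(18−(-sqrt(37)/2 - 1/2)) = sqrt(37).
Numerically 6.082763.

sqrt(37)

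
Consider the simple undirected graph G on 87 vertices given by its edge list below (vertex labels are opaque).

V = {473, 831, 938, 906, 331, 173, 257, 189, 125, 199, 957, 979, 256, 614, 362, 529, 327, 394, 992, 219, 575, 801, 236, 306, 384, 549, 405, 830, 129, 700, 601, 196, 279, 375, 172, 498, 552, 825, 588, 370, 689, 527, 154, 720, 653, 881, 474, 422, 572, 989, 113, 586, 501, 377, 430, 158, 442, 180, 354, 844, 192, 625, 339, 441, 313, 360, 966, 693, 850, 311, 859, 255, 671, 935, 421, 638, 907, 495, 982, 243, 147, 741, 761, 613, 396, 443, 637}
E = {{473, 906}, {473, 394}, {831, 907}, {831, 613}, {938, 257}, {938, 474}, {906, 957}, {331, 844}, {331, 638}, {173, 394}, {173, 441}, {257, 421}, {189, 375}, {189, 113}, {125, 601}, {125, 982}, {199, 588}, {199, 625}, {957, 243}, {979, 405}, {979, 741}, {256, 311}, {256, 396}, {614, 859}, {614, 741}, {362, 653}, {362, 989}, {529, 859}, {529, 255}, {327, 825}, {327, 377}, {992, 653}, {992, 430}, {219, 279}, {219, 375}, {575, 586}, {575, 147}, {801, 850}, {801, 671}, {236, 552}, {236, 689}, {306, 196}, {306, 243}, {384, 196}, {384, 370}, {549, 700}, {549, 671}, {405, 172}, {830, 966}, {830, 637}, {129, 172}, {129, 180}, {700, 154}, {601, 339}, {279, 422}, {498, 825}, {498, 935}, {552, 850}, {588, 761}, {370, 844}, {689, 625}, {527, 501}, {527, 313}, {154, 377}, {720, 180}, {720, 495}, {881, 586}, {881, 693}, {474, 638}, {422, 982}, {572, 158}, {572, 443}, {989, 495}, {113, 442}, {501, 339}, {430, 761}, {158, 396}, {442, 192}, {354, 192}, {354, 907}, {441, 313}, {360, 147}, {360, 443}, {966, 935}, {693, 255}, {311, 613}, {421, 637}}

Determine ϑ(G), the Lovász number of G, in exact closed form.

Vertex 396 has 2 neighbors: 256, 158.
N(422) = {279, 982}, |N(422)| = 2.
Vertex 306 has 2 neighbors: 196, 243.
Vertex 375 has 2 neighbors: 189, 219.
2-regular, N=87; connected 2-regular on 87 ⇒ C_{87}.
A has 44 distinct eigenvalues ≈ [2.0, 1.9948, 1.9792, 1.9532, 1.9171, 1.871, 1.8152, 1.7498, 1.6754, 1.5922, 1.5007, 1.4014, 1.2948, 1.1814, 1.0619, 0.9368, 0.8069, 0.6727, 0.5351, 0.3946, 0.2521, 0.1083, -0.0361, -0.1803, -0.3236, -0.4651, -0.6043, -0.7403, -0.8724, -1.0, -1.1224, -1.2389, -1.349, -1.452, -1.5475, -1.6348, -1.7137, -1.7836, -1.8443, -1.8953, -1.9364, -1.9675, -1.9883, -1.9987].
−87·(-2*cos(pi/87)) / ((2)−(-2*cos(pi/87))) = 87*cos(pi/87)/(cos(pi/87) + 1) = ϑ(G).
= 43.4858… (decimal).
Lovász sandwich 43 ≤ 87*cos(pi/87)/(cos(pi/87) + 1) ≤ 44: both strict.

87*cos(pi/87)/(cos(pi/87) + 1)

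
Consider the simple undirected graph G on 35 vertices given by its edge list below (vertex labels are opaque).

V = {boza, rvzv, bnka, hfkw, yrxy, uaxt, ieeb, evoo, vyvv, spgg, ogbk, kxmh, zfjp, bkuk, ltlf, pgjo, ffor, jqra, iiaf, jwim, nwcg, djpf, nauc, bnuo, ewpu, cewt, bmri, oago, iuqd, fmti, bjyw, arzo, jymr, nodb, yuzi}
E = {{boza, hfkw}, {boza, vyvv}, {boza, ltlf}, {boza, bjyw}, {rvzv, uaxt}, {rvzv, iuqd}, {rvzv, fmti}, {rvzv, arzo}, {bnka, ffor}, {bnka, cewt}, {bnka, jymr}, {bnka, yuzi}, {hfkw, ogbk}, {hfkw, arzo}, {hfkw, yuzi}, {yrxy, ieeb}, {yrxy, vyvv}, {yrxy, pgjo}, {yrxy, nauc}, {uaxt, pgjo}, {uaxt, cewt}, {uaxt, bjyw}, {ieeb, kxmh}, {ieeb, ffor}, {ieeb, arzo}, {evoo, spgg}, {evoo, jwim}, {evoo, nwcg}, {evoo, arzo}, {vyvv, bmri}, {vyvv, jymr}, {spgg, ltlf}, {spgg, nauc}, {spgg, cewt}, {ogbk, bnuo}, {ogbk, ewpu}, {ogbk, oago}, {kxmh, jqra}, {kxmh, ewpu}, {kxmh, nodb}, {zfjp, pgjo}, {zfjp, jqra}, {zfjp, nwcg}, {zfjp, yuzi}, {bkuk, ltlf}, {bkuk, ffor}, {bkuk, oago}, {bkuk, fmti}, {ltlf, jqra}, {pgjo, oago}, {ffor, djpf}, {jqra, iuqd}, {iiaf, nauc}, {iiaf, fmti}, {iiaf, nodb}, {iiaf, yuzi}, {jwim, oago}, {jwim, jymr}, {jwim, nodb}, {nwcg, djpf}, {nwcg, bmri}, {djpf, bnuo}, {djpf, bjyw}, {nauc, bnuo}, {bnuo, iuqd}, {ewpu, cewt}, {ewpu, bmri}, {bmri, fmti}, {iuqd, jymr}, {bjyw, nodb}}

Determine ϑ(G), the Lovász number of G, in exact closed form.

deg(oago) = 4; N(oago) = {ogbk, bkuk, pgjo, jwim}.
deg(yrxy) = 4; N(yrxy) = {ieeb, vyvv, pgjo, nauc}.
Vertex bnka has 4 neighbors: ffor, cewt, jymr, yuzi.
deg(ltlf) = 4; N(ltlf) = {boza, spgg, bkuk, jqra}.
35-vertex 4-regular graph: Kneser K(7,3) on C(7,3)=35 vertices.
A has 4 distinct eigenvalues ≈ [4.0, 2.0, -1.0, -3.0].
Lovász: ϑ = −35(-3)/(4+-1*(-3)) = 15.
= 15.000000… (decimal).

15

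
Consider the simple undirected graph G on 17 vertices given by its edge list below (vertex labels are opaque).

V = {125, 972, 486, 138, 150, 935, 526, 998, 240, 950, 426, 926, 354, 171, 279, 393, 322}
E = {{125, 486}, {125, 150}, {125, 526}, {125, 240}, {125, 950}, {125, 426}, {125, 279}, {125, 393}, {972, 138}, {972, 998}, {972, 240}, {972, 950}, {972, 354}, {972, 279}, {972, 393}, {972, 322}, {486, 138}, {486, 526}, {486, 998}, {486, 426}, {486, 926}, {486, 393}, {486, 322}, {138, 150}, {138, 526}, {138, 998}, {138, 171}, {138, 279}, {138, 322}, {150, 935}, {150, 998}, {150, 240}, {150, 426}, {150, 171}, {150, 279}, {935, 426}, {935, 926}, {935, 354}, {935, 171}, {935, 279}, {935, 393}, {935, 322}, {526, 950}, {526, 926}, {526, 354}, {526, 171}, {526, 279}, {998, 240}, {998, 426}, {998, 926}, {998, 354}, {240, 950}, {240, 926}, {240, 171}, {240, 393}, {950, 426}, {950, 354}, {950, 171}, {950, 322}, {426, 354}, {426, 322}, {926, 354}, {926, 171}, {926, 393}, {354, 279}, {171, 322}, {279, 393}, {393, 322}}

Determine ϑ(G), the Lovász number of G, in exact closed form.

sqrt(17)

Vertex 526 has 8 neighbors: 125, 486, 138, 950, 926, 354, 171, 279.
deg(950) = 8; N(950) = {125, 972, 526, 240, 426, 354, 171, 322}.
deg(279) = 8; N(279) = {125, 972, 138, 150, 935, 526, 354, 393}.
Vertex 150 has 8 neighbors: 125, 138, 935, 998, 240, 426, 171, 279.
deg(v) = 8 for all v (|V|=17); SR(17,8,3,4) — a Paley graph.
spec(A) ≈ [8.0, 1.562, -2.562] (distinct, 3 d.p.).
Lovász (edge-transitive): ϑ = −17·(-sqrt(17)/2 - 1/2)/((8)−(-sqrt(17)/2 - 1/2)) = sqrt(17).
Numerically 4.123106.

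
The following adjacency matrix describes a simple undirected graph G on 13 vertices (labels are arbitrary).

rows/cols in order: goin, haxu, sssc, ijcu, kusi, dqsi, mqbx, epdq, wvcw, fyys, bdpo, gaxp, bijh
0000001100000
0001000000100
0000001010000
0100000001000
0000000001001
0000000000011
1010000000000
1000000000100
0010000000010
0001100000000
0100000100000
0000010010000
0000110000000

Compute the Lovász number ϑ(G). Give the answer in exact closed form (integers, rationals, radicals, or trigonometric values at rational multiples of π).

13*cos(pi/13)/(cos(pi/13) + 1)

Vertex mqbx has 2 neighbors: goin, sssc.
N(bdpo) = {haxu, epdq}, |N(bdpo)| = 2.
N(fyys) = {ijcu, kusi}, |N(fyys)| = 2.
Vertex dqsi has 2 neighbors: gaxp, bijh.
G on 13 vertices is 2-regular; the odd cycle C_{13}.
Distinct eigenvalues (to 5 d.p.): [2.0, 1.77091, 1.13613, 0.24107, -0.70921, -1.49702, -1.94188].
−13·(-2*cos(pi/13)) / ((2)−(-2*cos(pi/13))) = 13*cos(pi/13)/(cos(pi/13) + 1) = ϑ(G).
ϑ(G) ≈ 6.40416856.
6 ≤ 13*cos(pi/13)/(cos(pi/13) + 1) ≤ 7: both strict.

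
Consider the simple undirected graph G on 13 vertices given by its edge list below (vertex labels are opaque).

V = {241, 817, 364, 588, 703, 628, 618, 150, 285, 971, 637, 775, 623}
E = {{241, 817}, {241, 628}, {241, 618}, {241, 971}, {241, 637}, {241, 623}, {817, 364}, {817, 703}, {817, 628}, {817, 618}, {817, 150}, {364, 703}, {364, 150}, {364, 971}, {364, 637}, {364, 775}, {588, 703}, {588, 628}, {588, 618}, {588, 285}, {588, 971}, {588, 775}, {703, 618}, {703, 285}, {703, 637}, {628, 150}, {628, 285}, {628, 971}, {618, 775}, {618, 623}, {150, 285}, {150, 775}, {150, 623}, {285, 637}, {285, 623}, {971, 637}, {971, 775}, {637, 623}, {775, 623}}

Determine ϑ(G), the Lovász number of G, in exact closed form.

N(775) = {364, 588, 618, 150, 971, 623}, |N(775)| = 6.
N(703) = {817, 364, 588, 618, 285, 637}, |N(703)| = 6.
Vertex 817 has 6 neighbors: 241, 364, 703, 628, 618, 150.
Vertex 623 has 6 neighbors: 241, 618, 150, 285, 637, 775.
13-vertex 6-regular graph: SR(13,6,2,3) — a Paley graph.
Distinct eigenvalues (to 4 d.p.): [6.0, 1.3028, -2.3028].
λ_max=6, λ_min=-sqrt(13)/2 - 1/2; ϑ = −13·λ_min/(λ_max−λ_min) = sqrt(13).
Numerically 3.6056.

sqrt(13)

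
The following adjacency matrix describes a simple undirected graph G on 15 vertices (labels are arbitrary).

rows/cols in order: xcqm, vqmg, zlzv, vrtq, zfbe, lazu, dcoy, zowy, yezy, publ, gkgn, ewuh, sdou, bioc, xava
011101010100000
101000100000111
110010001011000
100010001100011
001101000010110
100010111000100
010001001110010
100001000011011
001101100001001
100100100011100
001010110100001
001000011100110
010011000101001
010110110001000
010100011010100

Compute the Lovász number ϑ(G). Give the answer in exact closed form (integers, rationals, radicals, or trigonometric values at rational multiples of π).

5

deg(gkgn) = 6; N(gkgn) = {zlzv, zfbe, dcoy, zowy, publ, xava}.
N(lazu) = {xcqm, zfbe, dcoy, zowy, yezy, sdou}, |N(lazu)| = 6.
deg(xcqm) = 6; N(xcqm) = {vqmg, zlzv, vrtq, lazu, zowy, publ}.
Vertex vrtq has 6 neighbors: xcqm, zfbe, yezy, publ, bioc, xava.
15-vertex 6-regular graph: Kneser-type, 2-subsets of [6].
A has 3 distinct eigenvalues ≈ [6.0, 1.0, -3.0].
Lovász (edge-transitive): ϑ = −15·(-3)/((6)−(-3)) = 5.
= 5.000000000… (decimal).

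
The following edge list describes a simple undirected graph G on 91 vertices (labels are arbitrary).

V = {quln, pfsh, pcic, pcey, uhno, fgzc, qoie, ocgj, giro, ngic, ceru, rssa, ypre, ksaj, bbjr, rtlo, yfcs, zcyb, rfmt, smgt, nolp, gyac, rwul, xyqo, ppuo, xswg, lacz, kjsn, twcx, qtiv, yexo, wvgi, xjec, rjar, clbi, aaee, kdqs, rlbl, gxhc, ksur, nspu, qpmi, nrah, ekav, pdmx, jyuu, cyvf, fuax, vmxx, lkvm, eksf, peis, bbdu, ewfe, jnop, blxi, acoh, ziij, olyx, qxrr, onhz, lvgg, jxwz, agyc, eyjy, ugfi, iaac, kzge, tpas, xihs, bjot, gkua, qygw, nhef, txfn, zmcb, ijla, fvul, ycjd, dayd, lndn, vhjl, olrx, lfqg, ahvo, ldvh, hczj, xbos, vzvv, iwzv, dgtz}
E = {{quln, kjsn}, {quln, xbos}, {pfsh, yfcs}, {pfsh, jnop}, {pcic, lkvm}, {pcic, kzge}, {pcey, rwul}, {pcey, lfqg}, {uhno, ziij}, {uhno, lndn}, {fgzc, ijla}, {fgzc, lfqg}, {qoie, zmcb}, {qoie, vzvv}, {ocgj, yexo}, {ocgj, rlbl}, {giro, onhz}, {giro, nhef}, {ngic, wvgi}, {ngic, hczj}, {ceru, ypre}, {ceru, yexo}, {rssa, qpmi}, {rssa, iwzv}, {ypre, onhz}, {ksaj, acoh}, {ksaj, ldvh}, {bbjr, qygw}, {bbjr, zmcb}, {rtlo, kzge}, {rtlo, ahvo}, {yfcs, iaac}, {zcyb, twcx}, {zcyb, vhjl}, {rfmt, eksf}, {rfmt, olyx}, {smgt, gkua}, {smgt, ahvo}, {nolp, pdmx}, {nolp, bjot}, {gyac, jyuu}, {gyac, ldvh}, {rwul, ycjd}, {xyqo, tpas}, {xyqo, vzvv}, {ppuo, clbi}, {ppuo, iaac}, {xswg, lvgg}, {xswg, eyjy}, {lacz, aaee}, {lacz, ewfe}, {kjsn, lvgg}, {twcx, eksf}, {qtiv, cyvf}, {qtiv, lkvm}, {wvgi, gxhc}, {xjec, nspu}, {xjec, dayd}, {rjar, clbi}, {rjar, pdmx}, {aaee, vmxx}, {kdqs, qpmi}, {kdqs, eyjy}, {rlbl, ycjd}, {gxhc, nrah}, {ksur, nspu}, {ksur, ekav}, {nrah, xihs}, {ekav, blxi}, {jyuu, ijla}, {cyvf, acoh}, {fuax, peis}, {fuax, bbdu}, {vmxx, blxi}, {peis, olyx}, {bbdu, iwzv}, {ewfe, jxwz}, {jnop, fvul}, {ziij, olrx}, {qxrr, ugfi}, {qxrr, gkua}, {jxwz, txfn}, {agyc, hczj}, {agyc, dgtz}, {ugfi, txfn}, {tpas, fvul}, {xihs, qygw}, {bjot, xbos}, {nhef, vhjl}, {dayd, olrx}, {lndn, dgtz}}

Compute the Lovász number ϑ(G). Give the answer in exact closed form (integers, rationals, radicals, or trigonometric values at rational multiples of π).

N(xihs) = {nrah, qygw}, |N(xihs)| = 2.
N(yexo) = {ocgj, ceru}, |N(yexo)| = 2.
N(peis) = {fuax, olyx}, |N(peis)| = 2.
Vertex pcic has 2 neighbors: lkvm, kzge.
Every vertex has degree 2 (N=91); connected 2-regular on 91 ⇒ C_{91}.
The 46 distinct eigenvalues: [2.0, 1.9952, 1.981, 1.9572, 1.9242, 1.882, 1.8308, 1.7709, 1.7026, 1.6261, 1.5419, 1.4504, 1.3519, 1.247, 1.1361, 1.0199, 0.8987, 0.7733, 0.6442, 0.5121, 0.3775, 0.2411, 0.1035, -0.0345, -0.1724, -0.3095, -0.445, -0.5785, -0.7092, -0.8365, -0.9599, -1.0786, -1.1923, -1.3002, -1.402, -1.497, -1.585, -1.6653, -1.7378, -1.8019, -1.8575, -1.9042, -1.9419, -1.9703, -1.9893, -1.9988].
ϑ = −N·λ_min/(λ_max−λ_min) = −91·(-2*cos(pi/91))/(2−(-2*cos(pi/91))) = 91*cos(pi/91)/(cos(pi/91) + 1).
Numerically 45.486440.
Check 45 ≤ 91*cos(pi/91)/(cos(pi/91) + 1) ≤ 46: both strict.

91*cos(pi/91)/(cos(pi/91) + 1)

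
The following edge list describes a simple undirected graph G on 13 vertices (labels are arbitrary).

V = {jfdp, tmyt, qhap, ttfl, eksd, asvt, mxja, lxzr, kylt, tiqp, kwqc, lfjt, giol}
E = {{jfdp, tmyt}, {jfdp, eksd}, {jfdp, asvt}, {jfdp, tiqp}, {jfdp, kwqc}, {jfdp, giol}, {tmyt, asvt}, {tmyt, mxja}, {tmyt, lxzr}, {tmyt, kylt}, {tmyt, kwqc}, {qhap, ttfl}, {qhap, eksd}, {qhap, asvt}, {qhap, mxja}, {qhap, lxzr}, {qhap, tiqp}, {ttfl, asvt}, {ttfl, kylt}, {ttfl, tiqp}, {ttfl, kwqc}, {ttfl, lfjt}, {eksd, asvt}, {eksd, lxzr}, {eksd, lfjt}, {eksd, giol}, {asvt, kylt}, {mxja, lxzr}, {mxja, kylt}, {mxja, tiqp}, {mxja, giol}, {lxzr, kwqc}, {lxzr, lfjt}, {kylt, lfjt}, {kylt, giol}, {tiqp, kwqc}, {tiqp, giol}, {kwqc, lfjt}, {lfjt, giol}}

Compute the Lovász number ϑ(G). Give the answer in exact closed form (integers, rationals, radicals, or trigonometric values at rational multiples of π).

N(tmyt) = {jfdp, asvt, mxja, lxzr, kylt, kwqc}, |N(tmyt)| = 6.
N(qhap) = {ttfl, eksd, asvt, mxja, lxzr, tiqp}, |N(qhap)| = 6.
deg(ttfl) = 6; N(ttfl) = {qhap, asvt, kylt, tiqp, kwqc, lfjt}.
Vertex kwqc has 6 neighbors: jfdp, tmyt, ttfl, lxzr, tiqp, lfjt.
Every vertex has degree 6 (N=13); Paley(13): SR with (k,λ,μ)=(6,2,3).
Distinct eigenvalues (to 6 d.p.): [6.0, 1.302776, -2.302776].
Lovász (edge-transitive): ϑ = −13·(-sqrt(13)/2 - 1/2)/((6)−(-sqrt(13)/2 - 1/2)) = sqrt(13).
ϑ(G) ≈ 3.6055513.

sqrt(13)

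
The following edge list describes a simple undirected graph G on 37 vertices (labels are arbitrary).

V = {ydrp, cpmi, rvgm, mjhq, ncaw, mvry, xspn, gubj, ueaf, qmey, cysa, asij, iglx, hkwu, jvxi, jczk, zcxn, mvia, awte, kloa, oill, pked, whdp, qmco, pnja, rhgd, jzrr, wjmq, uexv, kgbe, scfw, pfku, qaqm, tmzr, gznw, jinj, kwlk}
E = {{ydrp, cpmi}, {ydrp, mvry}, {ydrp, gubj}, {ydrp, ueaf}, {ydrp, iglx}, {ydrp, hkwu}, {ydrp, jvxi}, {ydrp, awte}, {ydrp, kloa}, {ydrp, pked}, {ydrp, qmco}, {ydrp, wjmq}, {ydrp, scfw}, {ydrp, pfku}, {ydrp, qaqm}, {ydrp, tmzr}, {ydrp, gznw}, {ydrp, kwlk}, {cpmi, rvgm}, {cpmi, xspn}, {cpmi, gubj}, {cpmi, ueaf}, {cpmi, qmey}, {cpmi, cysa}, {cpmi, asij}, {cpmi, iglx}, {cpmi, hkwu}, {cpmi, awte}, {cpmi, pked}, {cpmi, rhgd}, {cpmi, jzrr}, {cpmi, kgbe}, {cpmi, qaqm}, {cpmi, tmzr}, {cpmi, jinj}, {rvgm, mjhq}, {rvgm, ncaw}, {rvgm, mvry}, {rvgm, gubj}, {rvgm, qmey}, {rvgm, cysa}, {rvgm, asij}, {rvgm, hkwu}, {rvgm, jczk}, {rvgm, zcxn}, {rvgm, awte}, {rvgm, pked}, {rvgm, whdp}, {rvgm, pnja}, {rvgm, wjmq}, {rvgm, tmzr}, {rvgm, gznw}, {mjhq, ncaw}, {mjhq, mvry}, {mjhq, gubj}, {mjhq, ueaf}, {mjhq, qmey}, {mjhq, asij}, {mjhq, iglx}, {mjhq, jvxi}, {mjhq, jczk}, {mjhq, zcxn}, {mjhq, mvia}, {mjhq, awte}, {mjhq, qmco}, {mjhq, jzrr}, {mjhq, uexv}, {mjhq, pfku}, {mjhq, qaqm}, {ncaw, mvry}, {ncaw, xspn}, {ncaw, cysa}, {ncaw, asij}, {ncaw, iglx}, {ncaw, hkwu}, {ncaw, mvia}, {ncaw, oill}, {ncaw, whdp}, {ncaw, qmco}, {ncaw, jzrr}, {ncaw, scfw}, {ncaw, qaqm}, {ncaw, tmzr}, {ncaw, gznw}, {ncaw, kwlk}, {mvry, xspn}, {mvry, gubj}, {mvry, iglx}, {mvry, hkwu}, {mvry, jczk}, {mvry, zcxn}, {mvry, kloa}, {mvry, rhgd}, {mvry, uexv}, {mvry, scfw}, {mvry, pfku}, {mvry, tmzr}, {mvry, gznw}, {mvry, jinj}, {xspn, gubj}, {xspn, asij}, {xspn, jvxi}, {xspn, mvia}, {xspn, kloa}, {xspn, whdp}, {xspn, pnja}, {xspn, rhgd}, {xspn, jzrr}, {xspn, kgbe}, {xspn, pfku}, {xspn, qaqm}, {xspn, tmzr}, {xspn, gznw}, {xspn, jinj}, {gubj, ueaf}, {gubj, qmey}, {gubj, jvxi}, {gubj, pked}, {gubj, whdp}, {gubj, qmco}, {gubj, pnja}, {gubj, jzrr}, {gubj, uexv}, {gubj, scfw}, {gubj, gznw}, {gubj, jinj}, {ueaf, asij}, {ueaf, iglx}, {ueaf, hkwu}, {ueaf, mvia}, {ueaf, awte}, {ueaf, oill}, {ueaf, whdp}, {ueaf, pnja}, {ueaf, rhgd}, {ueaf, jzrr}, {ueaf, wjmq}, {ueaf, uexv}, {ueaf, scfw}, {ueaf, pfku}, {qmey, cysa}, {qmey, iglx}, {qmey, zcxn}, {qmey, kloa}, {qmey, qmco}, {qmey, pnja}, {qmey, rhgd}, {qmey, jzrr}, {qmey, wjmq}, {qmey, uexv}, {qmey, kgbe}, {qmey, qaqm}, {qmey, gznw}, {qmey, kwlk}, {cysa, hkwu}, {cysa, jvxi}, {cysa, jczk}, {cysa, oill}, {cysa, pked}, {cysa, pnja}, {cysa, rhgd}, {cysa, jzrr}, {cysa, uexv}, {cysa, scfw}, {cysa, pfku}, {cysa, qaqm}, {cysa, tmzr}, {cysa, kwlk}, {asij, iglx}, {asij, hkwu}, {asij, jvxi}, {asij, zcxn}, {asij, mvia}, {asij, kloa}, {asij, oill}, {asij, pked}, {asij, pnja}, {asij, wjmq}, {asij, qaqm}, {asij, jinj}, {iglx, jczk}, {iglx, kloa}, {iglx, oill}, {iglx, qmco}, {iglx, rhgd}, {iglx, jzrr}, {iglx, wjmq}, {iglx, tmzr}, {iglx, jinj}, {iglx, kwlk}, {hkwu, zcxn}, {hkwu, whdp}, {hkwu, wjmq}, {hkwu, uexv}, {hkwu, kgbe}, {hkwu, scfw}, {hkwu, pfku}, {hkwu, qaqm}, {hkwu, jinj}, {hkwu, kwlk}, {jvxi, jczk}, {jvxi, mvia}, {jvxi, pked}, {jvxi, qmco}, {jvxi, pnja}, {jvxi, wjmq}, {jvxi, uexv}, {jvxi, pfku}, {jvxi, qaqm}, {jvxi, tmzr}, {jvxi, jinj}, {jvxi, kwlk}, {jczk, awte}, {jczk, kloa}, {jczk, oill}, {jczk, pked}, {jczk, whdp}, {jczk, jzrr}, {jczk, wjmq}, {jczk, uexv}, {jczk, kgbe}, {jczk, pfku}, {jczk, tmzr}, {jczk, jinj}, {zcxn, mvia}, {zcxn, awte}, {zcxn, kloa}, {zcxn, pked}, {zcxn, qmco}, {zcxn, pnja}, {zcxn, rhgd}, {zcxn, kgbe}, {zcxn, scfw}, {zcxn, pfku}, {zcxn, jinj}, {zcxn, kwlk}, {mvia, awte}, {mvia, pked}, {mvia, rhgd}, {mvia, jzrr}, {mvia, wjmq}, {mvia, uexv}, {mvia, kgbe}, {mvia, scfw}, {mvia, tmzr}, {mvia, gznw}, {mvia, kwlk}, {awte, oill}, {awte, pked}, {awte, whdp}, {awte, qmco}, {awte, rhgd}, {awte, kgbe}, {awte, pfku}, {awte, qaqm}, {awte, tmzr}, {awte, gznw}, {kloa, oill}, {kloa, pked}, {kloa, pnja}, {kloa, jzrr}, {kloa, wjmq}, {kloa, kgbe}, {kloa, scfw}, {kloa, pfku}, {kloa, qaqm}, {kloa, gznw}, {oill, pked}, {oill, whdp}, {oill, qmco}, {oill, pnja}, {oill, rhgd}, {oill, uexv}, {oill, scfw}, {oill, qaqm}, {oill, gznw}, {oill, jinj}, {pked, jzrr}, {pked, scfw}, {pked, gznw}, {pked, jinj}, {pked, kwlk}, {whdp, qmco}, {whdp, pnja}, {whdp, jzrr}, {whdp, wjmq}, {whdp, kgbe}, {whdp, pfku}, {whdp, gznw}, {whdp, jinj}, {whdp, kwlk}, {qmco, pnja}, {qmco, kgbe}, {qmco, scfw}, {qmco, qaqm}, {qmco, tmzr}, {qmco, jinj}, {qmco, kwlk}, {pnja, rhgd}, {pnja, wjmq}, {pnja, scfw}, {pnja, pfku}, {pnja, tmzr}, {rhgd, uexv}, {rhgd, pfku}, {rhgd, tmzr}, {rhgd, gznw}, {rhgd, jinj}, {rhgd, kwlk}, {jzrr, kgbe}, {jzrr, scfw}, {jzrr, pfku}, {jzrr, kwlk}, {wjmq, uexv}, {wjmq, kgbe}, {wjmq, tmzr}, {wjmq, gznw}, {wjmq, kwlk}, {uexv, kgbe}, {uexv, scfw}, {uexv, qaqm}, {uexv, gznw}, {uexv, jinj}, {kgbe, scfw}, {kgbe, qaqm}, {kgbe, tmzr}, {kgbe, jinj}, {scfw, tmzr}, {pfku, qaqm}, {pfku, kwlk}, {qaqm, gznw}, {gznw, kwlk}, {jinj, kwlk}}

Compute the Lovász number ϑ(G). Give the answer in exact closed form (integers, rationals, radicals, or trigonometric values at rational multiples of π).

sqrt(37)

Vertex kloa has 18 neighbors: ydrp, mvry, xspn, qmey, asij, iglx, jczk, zcxn, oill, pked, pnja, jzrr, wjmq, kgbe, scfw, pfku, qaqm, gznw.
Vertex scfw has 18 neighbors: ydrp, ncaw, mvry, gubj, ueaf, cysa, hkwu, zcxn, mvia, kloa, oill, pked, qmco, pnja, jzrr, uexv, kgbe, tmzr.
N(hkwu) = {ydrp, cpmi, rvgm, ncaw, mvry, ueaf, cysa, asij, zcxn, whdp, wjmq, uexv, kgbe, scfw, pfku, qaqm, jinj, kwlk}, |N(hkwu)| = 18.
Vertex awte has 18 neighbors: ydrp, cpmi, rvgm, mjhq, ueaf, jczk, zcxn, mvia, oill, pked, whdp, qmco, rhgd, kgbe, pfku, qaqm, tmzr, gznw.
deg(v) = 18 for all v (|V|=37); Paley(37): SR with (k,λ,μ)=(18,8,9).
The 3 distinct eigenvalues: [18.0, 2.541, -3.541].
Lovász: ϑ = −37(-sqrt(37)/2 - 1/2)/(18+-(-sqrt(37)/2 - 1/2)) = sqrt(37).
ϑ(G) ≈ 6.0827625.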